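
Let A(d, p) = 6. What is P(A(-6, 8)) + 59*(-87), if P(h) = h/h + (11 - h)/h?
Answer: -30787/6 ≈ -5131.2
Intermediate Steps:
P(h) = 1 + (11 - h)/h
P(A(-6, 8)) + 59*(-87) = 11/6 + 59*(-87) = 11*(⅙) - 5133 = 11/6 - 5133 = -30787/6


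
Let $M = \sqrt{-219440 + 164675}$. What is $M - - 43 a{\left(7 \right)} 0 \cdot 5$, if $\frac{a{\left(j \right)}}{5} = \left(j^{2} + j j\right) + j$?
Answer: $3 i \sqrt{6085} \approx 234.02 i$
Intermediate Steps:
$a{\left(j \right)} = 5 j + 10 j^{2}$ ($a{\left(j \right)} = 5 \left(\left(j^{2} + j j\right) + j\right) = 5 \left(\left(j^{2} + j^{2}\right) + j\right) = 5 \left(2 j^{2} + j\right) = 5 \left(j + 2 j^{2}\right) = 5 j + 10 j^{2}$)
$M = 3 i \sqrt{6085}$ ($M = \sqrt{-54765} = 3 i \sqrt{6085} \approx 234.02 i$)
$M - - 43 a{\left(7 \right)} 0 \cdot 5 = 3 i \sqrt{6085} - - 43 \cdot 5 \cdot 7 \left(1 + 2 \cdot 7\right) 0 \cdot 5 = 3 i \sqrt{6085} - - 43 \cdot 5 \cdot 7 \left(1 + 14\right) 0 = 3 i \sqrt{6085} - - 43 \cdot 5 \cdot 7 \cdot 15 \cdot 0 = 3 i \sqrt{6085} - \left(-43\right) 525 \cdot 0 = 3 i \sqrt{6085} - \left(-22575\right) 0 = 3 i \sqrt{6085} - 0 = 3 i \sqrt{6085} + 0 = 3 i \sqrt{6085}$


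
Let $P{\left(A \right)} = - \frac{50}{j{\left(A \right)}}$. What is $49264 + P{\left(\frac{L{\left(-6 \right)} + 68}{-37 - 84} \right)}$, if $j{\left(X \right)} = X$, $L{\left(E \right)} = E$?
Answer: $\frac{1530209}{31} \approx 49362.0$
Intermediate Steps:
$P{\left(A \right)} = - \frac{50}{A}$
$49264 + P{\left(\frac{L{\left(-6 \right)} + 68}{-37 - 84} \right)} = 49264 - \frac{50}{\left(-6 + 68\right) \frac{1}{-37 - 84}} = 49264 - \frac{50}{62 \frac{1}{-121}} = 49264 - \frac{50}{62 \left(- \frac{1}{121}\right)} = 49264 - \frac{50}{- \frac{62}{121}} = 49264 - - \frac{3025}{31} = 49264 + \frac{3025}{31} = \frac{1530209}{31}$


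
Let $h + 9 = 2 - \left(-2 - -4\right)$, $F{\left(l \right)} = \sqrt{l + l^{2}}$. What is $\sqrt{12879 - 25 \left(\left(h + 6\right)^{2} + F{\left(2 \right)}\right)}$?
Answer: $\sqrt{12654 - 25 \sqrt{6}} \approx 112.22$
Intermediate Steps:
$h = -9$ ($h = -9 + \left(2 - \left(-2 - -4\right)\right) = -9 + \left(2 - \left(-2 + 4\right)\right) = -9 + \left(2 - 2\right) = -9 + 0 = -9$)
$\sqrt{12879 - 25 \left(\left(h + 6\right)^{2} + F{\left(2 \right)}\right)} = \sqrt{12879 - 25 \left(\left(-9 + 6\right)^{2} + \sqrt{2 \left(1 + 2\right)}\right)} = \sqrt{12879 - 25 \left(\left(-3\right)^{2} + \sqrt{2 \cdot 3}\right)} = \sqrt{12879 - 25 \left(9 + \sqrt{6}\right)} = \sqrt{12879 - \left(225 + 25 \sqrt{6}\right)} = \sqrt{12654 - 25 \sqrt{6}}$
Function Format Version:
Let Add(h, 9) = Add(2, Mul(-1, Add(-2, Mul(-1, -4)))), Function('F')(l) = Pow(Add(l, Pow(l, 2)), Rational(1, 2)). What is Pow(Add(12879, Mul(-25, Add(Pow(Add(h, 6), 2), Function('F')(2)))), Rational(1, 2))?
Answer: Pow(Add(12654, Mul(-25, Pow(6, Rational(1, 2)))), Rational(1, 2)) ≈ 112.22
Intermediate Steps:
h = -9 (h = Add(-9, Add(2, Mul(-1, Add(-2, Mul(-1, -4))))) = Add(-9, Add(2, Mul(-1, Add(-2, 4)))) = Add(-9, Add(2, Mul(-1, 2))) = Add(-9, Add(2, -2)) = Add(-9, 0) = -9)
Pow(Add(12879, Mul(-25, Add(Pow(Add(h, 6), 2), Function('F')(2)))), Rational(1, 2)) = Pow(Add(12879, Mul(-25, Add(Pow(Add(-9, 6), 2), Pow(Mul(2, Add(1, 2)), Rational(1, 2))))), Rational(1, 2)) = Pow(Add(12879, Mul(-25, Add(Pow(-3, 2), Pow(Mul(2, 3), Rational(1, 2))))), Rational(1, 2)) = Pow(Add(12879, Mul(-25, Add(9, Pow(6, Rational(1, 2))))), Rational(1, 2)) = Pow(Add(12879, Add(-225, Mul(-25, Pow(6, Rational(1, 2))))), Rational(1, 2)) = Pow(Add(12654, Mul(-25, Pow(6, Rational(1, 2)))), Rational(1, 2))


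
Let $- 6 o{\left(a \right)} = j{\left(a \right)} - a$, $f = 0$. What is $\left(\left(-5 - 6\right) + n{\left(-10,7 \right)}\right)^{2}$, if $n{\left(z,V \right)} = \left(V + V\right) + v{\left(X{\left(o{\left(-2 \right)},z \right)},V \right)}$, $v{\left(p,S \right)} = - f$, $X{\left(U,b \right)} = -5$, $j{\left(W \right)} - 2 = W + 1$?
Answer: $9$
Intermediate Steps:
$j{\left(W \right)} = 3 + W$ ($j{\left(W \right)} = 2 + \left(W + 1\right) = 2 + \left(1 + W\right) = 3 + W$)
$o{\left(a \right)} = - \frac{1}{2}$ ($o{\left(a \right)} = - \frac{\left(3 + a\right) - a}{6} = \left(- \frac{1}{6}\right) 3 = - \frac{1}{2}$)
$v{\left(p,S \right)} = 0$ ($v{\left(p,S \right)} = \left(-1\right) 0 = 0$)
$n{\left(z,V \right)} = 2 V$ ($n{\left(z,V \right)} = \left(V + V\right) + 0 = 2 V + 0 = 2 V$)
$\left(\left(-5 - 6\right) + n{\left(-10,7 \right)}\right)^{2} = \left(\left(-5 - 6\right) + 2 \cdot 7\right)^{2} = \left(\left(-5 - 6\right) + 14\right)^{2} = \left(-11 + 14\right)^{2} = 3^{2} = 9$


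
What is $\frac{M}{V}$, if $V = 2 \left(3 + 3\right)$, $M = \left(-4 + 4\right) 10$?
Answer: $0$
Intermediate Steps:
$M = 0$ ($M = 0 \cdot 10 = 0$)
$V = 12$ ($V = 2 \cdot 6 = 12$)
$\frac{M}{V} = \frac{0}{12} = 0 \cdot \frac{1}{12} = 0$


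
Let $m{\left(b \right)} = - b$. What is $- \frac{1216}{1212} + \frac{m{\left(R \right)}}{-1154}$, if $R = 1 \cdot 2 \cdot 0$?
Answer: $- \frac{304}{303} \approx -1.0033$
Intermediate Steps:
$R = 0$ ($R = 2 \cdot 0 = 0$)
$- \frac{1216}{1212} + \frac{m{\left(R \right)}}{-1154} = - \frac{1216}{1212} + \frac{\left(-1\right) 0}{-1154} = \left(-1216\right) \frac{1}{1212} + 0 \left(- \frac{1}{1154}\right) = - \frac{304}{303} + 0 = - \frac{304}{303}$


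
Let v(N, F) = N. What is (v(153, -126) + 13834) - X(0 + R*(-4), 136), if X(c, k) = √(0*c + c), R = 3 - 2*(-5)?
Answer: 13987 - 2*I*√13 ≈ 13987.0 - 7.2111*I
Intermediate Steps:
R = 13 (R = 3 + 10 = 13)
X(c, k) = √c (X(c, k) = √(0 + c) = √c)
(v(153, -126) + 13834) - X(0 + R*(-4), 136) = (153 + 13834) - √(0 + 13*(-4)) = 13987 - √(0 - 52) = 13987 - √(-52) = 13987 - 2*I*√13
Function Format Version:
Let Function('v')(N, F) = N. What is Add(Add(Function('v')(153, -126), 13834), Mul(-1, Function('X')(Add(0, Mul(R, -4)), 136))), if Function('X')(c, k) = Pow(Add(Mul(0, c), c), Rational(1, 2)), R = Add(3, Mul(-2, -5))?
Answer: Add(13987, Mul(-2, I, Pow(13, Rational(1, 2)))) ≈ Add(13987., Mul(-7.2111, I))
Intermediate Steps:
R = 13 (R = Add(3, 10) = 13)
Function('X')(c, k) = Pow(c, Rational(1, 2)) (Function('X')(c, k) = Pow(Add(0, c), Rational(1, 2)) = Pow(c, Rational(1, 2)))
Add(Add(Function('v')(153, -126), 13834), Mul(-1, Function('X')(Add(0, Mul(R, -4)), 136))) = Add(Add(153, 13834), Mul(-1, Pow(Add(0, Mul(13, -4)), Rational(1, 2)))) = Add(13987, Mul(-1, Pow(Add(0, -52), Rational(1, 2)))) = Add(13987, Mul(-1, Pow(-52, Rational(1, 2)))) = Add(13987, Mul(-1, Mul(2, I, Pow(13, Rational(1, 2))))) = Add(13987, Mul(-2, I, Pow(13, Rational(1, 2))))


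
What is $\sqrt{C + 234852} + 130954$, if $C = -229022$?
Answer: $130954 + \sqrt{5830} \approx 1.3103 \cdot 10^{5}$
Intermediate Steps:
$\sqrt{C + 234852} + 130954 = \sqrt{-229022 + 234852} + 130954 = \sqrt{5830} + 130954 = 130954 + \sqrt{5830}$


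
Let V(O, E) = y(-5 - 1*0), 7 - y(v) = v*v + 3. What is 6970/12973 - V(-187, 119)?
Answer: 279403/12973 ≈ 21.537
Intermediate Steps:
y(v) = 4 - v**2 (y(v) = 7 - (v*v + 3) = 7 - (v**2 + 3) = 7 - (3 + v**2) = 7 + (-3 - v**2) = 4 - v**2)
V(O, E) = -21 (V(O, E) = 4 - (-5 - 1*0)**2 = 4 - (-5 + 0)**2 = 4 - 1*(-5)**2 = 4 - 1*25 = 4 - 25 = -21)
6970/12973 - V(-187, 119) = 6970/12973 - 1*(-21) = 6970*(1/12973) + 21 = 6970/12973 + 21 = 279403/12973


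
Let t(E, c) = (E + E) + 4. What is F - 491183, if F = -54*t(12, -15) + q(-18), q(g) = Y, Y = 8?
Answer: -492687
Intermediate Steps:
q(g) = 8
t(E, c) = 4 + 2*E (t(E, c) = 2*E + 4 = 4 + 2*E)
F = -1504 (F = -54*(4 + 2*12) + 8 = -54*(4 + 24) + 8 = -54*28 + 8 = -1512 + 8 = -1504)
F - 491183 = -1504 - 491183 = -492687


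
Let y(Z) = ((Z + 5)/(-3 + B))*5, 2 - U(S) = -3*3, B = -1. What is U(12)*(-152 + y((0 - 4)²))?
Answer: -7843/4 ≈ -1960.8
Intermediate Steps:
U(S) = 11 (U(S) = 2 - (-3)*3 = 2 - 1*(-9) = 2 + 9 = 11)
y(Z) = -25/4 - 5*Z/4 (y(Z) = ((Z + 5)/(-3 - 1))*5 = ((5 + Z)/(-4))*5 = ((5 + Z)*(-¼))*5 = (-5/4 - Z/4)*5 = -25/4 - 5*Z/4)
U(12)*(-152 + y((0 - 4)²)) = 11*(-152 + (-25/4 - 5*(0 - 4)²/4)) = 11*(-152 + (-25/4 - 5/4*(-4)²)) = 11*(-152 + (-25/4 - 5/4*16)) = 11*(-152 + (-25/4 - 20)) = 11*(-152 - 105/4) = 11*(-713/4) = -7843/4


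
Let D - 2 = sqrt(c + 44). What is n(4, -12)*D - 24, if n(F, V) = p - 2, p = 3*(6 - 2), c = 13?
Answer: -4 + 10*sqrt(57) ≈ 71.498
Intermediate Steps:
D = 2 + sqrt(57) (D = 2 + sqrt(13 + 44) = 2 + sqrt(57) ≈ 9.5498)
p = 12 (p = 3*4 = 12)
n(F, V) = 10 (n(F, V) = 12 - 2 = 10)
n(4, -12)*D - 24 = 10*(2 + sqrt(57)) - 24 = (20 + 10*sqrt(57)) - 24 = -4 + 10*sqrt(57)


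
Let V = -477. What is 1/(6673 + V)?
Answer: 1/6196 ≈ 0.00016139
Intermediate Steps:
1/(6673 + V) = 1/(6673 - 477) = 1/6196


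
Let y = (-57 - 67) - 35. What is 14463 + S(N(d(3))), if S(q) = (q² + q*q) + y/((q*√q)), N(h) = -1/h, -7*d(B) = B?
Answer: 130265/9 - 477*√21/49 ≈ 14429.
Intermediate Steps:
y = -159 (y = -124 - 35 = -159)
d(B) = -B/7
S(q) = -159/q^(3/2) + 2*q² (S(q) = (q² + q*q) - 159/q^(3/2) = (q² + q²) - 159/q^(3/2) = 2*q² - 159/q^(3/2) = -159/q^(3/2) + 2*q²)
14463 + S(N(d(3))) = 14463 + (-159/(7/3)^(3/2) + 2*(-1/((-⅐*3)))²) = 14463 + (-159/(-1/(-3/7))^(3/2) + 2*(-1/(-3/7))²) = 14463 + (-159/(7/3)^(3/2) + 2*(-1*(-7/3))²) = 14463 + (-477*√21/49 + 2*(7/3)²) = 14463 + (-477*√21/49 + 2*(49/9)) = 14463 + (-477*√21/49 + 98/9) = 14463 + (98/9 - 477*√21/49) = 130265/9 - 477*√21/49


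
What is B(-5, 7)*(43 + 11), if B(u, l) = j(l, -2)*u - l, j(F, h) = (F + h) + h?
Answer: -1188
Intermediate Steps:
j(F, h) = F + 2*h
B(u, l) = -l + u*(-4 + l) (B(u, l) = (l + 2*(-2))*u - l = (l - 4)*u - l = (-4 + l)*u - l = u*(-4 + l) - l = -l + u*(-4 + l))
B(-5, 7)*(43 + 11) = (-1*7 - 5*(-4 + 7))*(43 + 11) = (-7 - 5*3)*54 = (-7 - 15)*54 = -22*54 = -1188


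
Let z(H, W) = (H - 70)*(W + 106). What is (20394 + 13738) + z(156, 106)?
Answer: 52364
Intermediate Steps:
z(H, W) = (-70 + H)*(106 + W)
(20394 + 13738) + z(156, 106) = (20394 + 13738) + (-7420 - 70*106 + 106*156 + 156*106) = 34132 + (-7420 - 7420 + 16536 + 16536) = 34132 + 18232 = 52364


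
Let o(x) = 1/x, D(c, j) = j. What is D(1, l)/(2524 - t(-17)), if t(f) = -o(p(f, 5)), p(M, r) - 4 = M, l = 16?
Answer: 208/32811 ≈ 0.0063393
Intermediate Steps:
p(M, r) = 4 + M
t(f) = -1/(4 + f)
D(1, l)/(2524 - t(-17)) = 16/(2524 - (-1)/(4 - 17)) = 16/(2524 - (-1)/(-13)) = 16/(2524 - (-1)*(-1)/13) = 16/(2524 - 1*1/13) = 16/(2524 - 1/13) = 16/(32811/13) = 16*(13/32811) = 208/32811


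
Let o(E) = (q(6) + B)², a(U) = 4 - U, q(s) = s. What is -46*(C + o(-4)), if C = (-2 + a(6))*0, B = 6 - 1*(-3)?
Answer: -10350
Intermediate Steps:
B = 9 (B = 6 + 3 = 9)
o(E) = 225 (o(E) = (6 + 9)² = 15² = 225)
C = 0 (C = (-2 + (4 - 1*6))*0 = (-2 + (4 - 6))*0 = (-2 - 2)*0 = -4*0 = 0)
-46*(C + o(-4)) = -46*(0 + 225) = -46*225 = -10350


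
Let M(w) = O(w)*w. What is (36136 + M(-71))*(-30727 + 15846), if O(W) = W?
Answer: -612754937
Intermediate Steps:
M(w) = w² (M(w) = w*w = w²)
(36136 + M(-71))*(-30727 + 15846) = (36136 + (-71)²)*(-30727 + 15846) = (36136 + 5041)*(-14881) = 41177*(-14881) = -612754937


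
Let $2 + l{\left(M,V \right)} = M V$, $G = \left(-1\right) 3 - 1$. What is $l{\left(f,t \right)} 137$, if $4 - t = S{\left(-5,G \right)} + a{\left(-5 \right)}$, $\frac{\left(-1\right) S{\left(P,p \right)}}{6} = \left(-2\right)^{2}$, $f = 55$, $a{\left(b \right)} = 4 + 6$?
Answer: $135356$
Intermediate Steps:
$a{\left(b \right)} = 10$
$G = -4$ ($G = -3 - 1 = -4$)
$S{\left(P,p \right)} = -24$ ($S{\left(P,p \right)} = - 6 \left(-2\right)^{2} = \left(-6\right) 4 = -24$)
$t = 18$ ($t = 4 - \left(-24 + 10\right) = 4 - -14 = 4 + 14 = 18$)
$l{\left(M,V \right)} = -2 + M V$
$l{\left(f,t \right)} 137 = \left(-2 + 55 \cdot 18\right) 137 = \left(-2 + 990\right) 137 = 988 \cdot 137 = 135356$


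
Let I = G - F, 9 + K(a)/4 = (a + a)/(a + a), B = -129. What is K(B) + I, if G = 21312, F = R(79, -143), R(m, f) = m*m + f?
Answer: 15182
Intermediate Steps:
R(m, f) = f + m**2 (R(m, f) = m**2 + f = f + m**2)
F = 6098 (F = -143 + 79**2 = -143 + 6241 = 6098)
K(a) = -32 (K(a) = -36 + 4*((a + a)/(a + a)) = -36 + 4*((2*a)/((2*a))) = -36 + 4*((2*a)*(1/(2*a))) = -36 + 4*1 = -36 + 4 = -32)
I = 15214 (I = 21312 - 1*6098 = 21312 - 6098 = 15214)
K(B) + I = -32 + 15214 = 15182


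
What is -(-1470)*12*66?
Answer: 1164240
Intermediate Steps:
-(-1470)*12*66 = -147*(-120)*66 = 17640*66 = 1164240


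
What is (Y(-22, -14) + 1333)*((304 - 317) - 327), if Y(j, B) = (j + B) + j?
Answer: -433500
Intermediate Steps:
Y(j, B) = B + 2*j (Y(j, B) = (B + j) + j = B + 2*j)
(Y(-22, -14) + 1333)*((304 - 317) - 327) = ((-14 + 2*(-22)) + 1333)*((304 - 317) - 327) = ((-14 - 44) + 1333)*(-13 - 327) = (-58 + 1333)*(-340) = 1275*(-340) = -433500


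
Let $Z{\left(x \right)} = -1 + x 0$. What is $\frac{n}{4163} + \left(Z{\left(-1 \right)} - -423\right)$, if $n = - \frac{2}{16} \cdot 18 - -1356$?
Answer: $\frac{7032559}{16652} \approx 422.33$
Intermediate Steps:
$Z{\left(x \right)} = -1$ ($Z{\left(x \right)} = -1 + 0 = -1$)
$n = \frac{5415}{4}$ ($n = \left(-2\right) \frac{1}{16} \cdot 18 + 1356 = \left(- \frac{1}{8}\right) 18 + 1356 = - \frac{9}{4} + 1356 = \frac{5415}{4} \approx 1353.8$)
$\frac{n}{4163} + \left(Z{\left(-1 \right)} - -423\right) = \frac{5415}{4 \cdot 4163} - -422 = \frac{5415}{4} \cdot \frac{1}{4163} + \left(-1 + 423\right) = \frac{5415}{16652} + 422 = \frac{7032559}{16652}$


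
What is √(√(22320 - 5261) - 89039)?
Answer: √(-89039 + √17059) ≈ 298.18*I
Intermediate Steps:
√(√(22320 - 5261) - 89039) = √(√17059 - 89039) = √(-89039 + √17059)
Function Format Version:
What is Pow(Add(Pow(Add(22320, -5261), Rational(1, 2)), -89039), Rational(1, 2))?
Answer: Pow(Add(-89039, Pow(17059, Rational(1, 2))), Rational(1, 2)) ≈ Mul(298.18, I)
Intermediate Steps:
Pow(Add(Pow(Add(22320, -5261), Rational(1, 2)), -89039), Rational(1, 2)) = Pow(Add(Pow(17059, Rational(1, 2)), -89039), Rational(1, 2)) = Pow(Add(-89039, Pow(17059, Rational(1, 2))), Rational(1, 2))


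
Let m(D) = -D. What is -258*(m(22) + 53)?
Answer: -7998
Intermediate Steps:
-258*(m(22) + 53) = -258*(-1*22 + 53) = -258*(-22 + 53) = -258*31 = -7998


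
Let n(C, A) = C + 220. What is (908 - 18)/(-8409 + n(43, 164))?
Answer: -445/4073 ≈ -0.10926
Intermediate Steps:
n(C, A) = 220 + C
(908 - 18)/(-8409 + n(43, 164)) = (908 - 18)/(-8409 + (220 + 43)) = 890/(-8409 + 263) = 890/(-8146) = 890*(-1/8146) = -445/4073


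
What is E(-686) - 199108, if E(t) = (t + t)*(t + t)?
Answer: 1683276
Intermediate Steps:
E(t) = 4*t² (E(t) = (2*t)*(2*t) = 4*t²)
E(-686) - 199108 = 4*(-686)² - 199108 = 4*470596 - 199108 = 1882384 - 199108 = 1683276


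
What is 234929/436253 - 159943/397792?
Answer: 23677263189/173537953376 ≈ 0.13644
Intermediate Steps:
234929/436253 - 159943/397792 = 23677263189/173537953376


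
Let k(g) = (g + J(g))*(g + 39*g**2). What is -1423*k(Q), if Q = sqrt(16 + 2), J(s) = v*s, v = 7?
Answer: -204912 - 23974704*sqrt(2) ≈ -3.4110e+7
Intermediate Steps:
J(s) = 7*s
Q = 3*sqrt(2) (Q = sqrt(18) = 3*sqrt(2) ≈ 4.2426)
k(g) = 8*g*(g + 39*g**2) (k(g) = (g + 7*g)*(g + 39*g**2) = (8*g)*(g + 39*g**2) = 8*g*(g + 39*g**2))
-1423*k(Q) = -1423*(3*sqrt(2))**2*(8 + 312*(3*sqrt(2))) = -25614*(8 + 936*sqrt(2)) = -1423*(144 + 16848*sqrt(2)) = -204912 - 23974704*sqrt(2)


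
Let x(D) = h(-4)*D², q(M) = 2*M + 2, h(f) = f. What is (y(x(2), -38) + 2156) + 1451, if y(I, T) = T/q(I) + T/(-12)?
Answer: 108343/30 ≈ 3611.4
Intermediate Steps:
q(M) = 2 + 2*M
x(D) = -4*D²
y(I, T) = -T/12 + T/(2 + 2*I) (y(I, T) = T/(2 + 2*I) + T/(-12) = T/(2 + 2*I) + T*(-1/12) = T/(2 + 2*I) - T/12 = -T/12 + T/(2 + 2*I))
(y(x(2), -38) + 2156) + 1451 = ((1/12)*(-38)*(5 - (-4)*2²)/(1 - 4*2²) + 2156) + 1451 = ((1/12)*(-38)*(5 - (-4)*4)/(1 - 4*4) + 2156) + 1451 = ((1/12)*(-38)*(5 - 1*(-16))/(1 - 16) + 2156) + 1451 = ((1/12)*(-38)*(5 + 16)/(-15) + 2156) + 1451 = ((1/12)*(-38)*(-1/15)*21 + 2156) + 1451 = (133/30 + 2156) + 1451 = 64813/30 + 1451 = 108343/30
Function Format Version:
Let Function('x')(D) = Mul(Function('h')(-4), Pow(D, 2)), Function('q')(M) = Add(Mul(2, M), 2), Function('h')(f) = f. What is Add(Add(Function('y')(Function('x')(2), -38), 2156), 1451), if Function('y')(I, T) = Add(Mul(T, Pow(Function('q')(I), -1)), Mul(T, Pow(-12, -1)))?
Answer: Rational(108343, 30) ≈ 3611.4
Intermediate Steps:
Function('q')(M) = Add(2, Mul(2, M))
Function('x')(D) = Mul(-4, Pow(D, 2))
Function('y')(I, T) = Add(Mul(Rational(-1, 12), T), Mul(T, Pow(Add(2, Mul(2, I)), -1))) (Function('y')(I, T) = Add(Mul(T, Pow(Add(2, Mul(2, I)), -1)), Mul(T, Pow(-12, -1))) = Add(Mul(T, Pow(Add(2, Mul(2, I)), -1)), Mul(T, Rational(-1, 12))) = Add(Mul(T, Pow(Add(2, Mul(2, I)), -1)), Mul(Rational(-1, 12), T)) = Add(Mul(Rational(-1, 12), T), Mul(T, Pow(Add(2, Mul(2, I)), -1))))
Add(Add(Function('y')(Function('x')(2), -38), 2156), 1451) = Add(Add(Mul(Rational(1, 12), -38, Pow(Add(1, Mul(-4, Pow(2, 2))), -1), Add(5, Mul(-1, Mul(-4, Pow(2, 2))))), 2156), 1451) = Add(Add(Mul(Rational(1, 12), -38, Pow(Add(1, Mul(-4, 4)), -1), Add(5, Mul(-1, Mul(-4, 4)))), 2156), 1451) = Add(Add(Mul(Rational(1, 12), -38, Pow(Add(1, -16), -1), Add(5, Mul(-1, -16))), 2156), 1451) = Add(Add(Mul(Rational(1, 12), -38, Pow(-15, -1), Add(5, 16)), 2156), 1451) = Add(Add(Mul(Rational(1, 12), -38, Rational(-1, 15), 21), 2156), 1451) = Add(Add(Rational(133, 30), 2156), 1451) = Add(Rational(64813, 30), 1451) = Rational(108343, 30)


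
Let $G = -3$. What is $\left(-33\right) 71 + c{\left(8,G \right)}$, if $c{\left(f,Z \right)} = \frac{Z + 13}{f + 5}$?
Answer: $- \frac{30449}{13} \approx -2342.2$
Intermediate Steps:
$c{\left(f,Z \right)} = \frac{13 + Z}{5 + f}$
$\left(-33\right) 71 + c{\left(8,G \right)} = \left(-33\right) 71 + \frac{13 - 3}{5 + 8} = -2343 + \frac{1}{13} \cdot 10 = -2343 + \frac{10}{13} = - \frac{30449}{13}$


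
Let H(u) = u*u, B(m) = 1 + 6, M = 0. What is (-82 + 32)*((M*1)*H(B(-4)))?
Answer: 0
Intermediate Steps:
B(m) = 7
H(u) = u**2
(-82 + 32)*((M*1)*H(B(-4))) = (-82 + 32)*((0*1)*7**2) = -0*49 = -50*0 = 0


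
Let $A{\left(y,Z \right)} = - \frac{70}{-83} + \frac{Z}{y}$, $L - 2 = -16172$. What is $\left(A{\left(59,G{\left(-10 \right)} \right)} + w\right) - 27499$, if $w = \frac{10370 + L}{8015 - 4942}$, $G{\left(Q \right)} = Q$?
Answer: $- \frac{413836440719}{15048481} \approx -27500.0$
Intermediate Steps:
$L = -16170$ ($L = 2 - 16172 = -16170$)
$A{\left(y,Z \right)} = \frac{70}{83} + \frac{Z}{y}$ ($A{\left(y,Z \right)} = \left(-70\right) \left(- \frac{1}{83}\right) + \frac{Z}{y} = \frac{70}{83} + \frac{Z}{y}$)
$w = - \frac{5800}{3073}$ ($w = \frac{10370 - 16170}{8015 - 4942} = - \frac{5800}{3073} \approx -1.8874$)
$\left(A{\left(59,G{\left(-10 \right)} \right)} + w\right) - 27499 = \left(\left(\frac{70}{83} - \frac{10}{59}\right) - \frac{5800}{3073}\right) - 27499 = \left(\frac{3300}{4897} - \frac{5800}{3073}\right) - 27499 = - \frac{18261700}{15048481} - 27499 = - \frac{413836440719}{15048481}$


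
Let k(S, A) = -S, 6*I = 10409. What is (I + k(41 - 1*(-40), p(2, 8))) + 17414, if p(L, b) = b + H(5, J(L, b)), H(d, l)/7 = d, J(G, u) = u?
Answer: 114407/6 ≈ 19068.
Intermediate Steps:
H(d, l) = 7*d
p(L, b) = 35 + b (p(L, b) = b + 7*5 = b + 35 = 35 + b)
I = 10409/6 (I = (⅙)*10409 = 10409/6 ≈ 1734.8)
(I + k(41 - 1*(-40), p(2, 8))) + 17414 = (10409/6 - (41 - 1*(-40))) + 17414 = (10409/6 - (41 + 40)) + 17414 = (10409/6 - 1*81) + 17414 = (10409/6 - 81) + 17414 = 9923/6 + 17414 = 114407/6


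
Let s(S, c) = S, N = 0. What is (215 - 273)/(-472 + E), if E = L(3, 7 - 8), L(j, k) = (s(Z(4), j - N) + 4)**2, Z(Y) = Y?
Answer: 29/204 ≈ 0.14216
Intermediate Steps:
L(j, k) = 64 (L(j, k) = (4 + 4)**2 = 8**2 = 64)
E = 64
(215 - 273)/(-472 + E) = (215 - 273)/(-472 + 64) = -58/(-408) = -58*(-1/408) = 29/204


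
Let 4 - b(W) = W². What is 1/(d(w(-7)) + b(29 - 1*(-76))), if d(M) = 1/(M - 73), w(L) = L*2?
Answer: -87/958828 ≈ -9.0736e-5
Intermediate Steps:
b(W) = 4 - W²
w(L) = 2*L
d(M) = 1/(-73 + M)
1/(d(w(-7)) + b(29 - 1*(-76))) = 1/(1/(-73 + 2*(-7)) + (4 - (29 - 1*(-76))²)) = 1/(1/(-73 - 14) + (4 - (29 + 76)²)) = 1/(1/(-87) + (4 - 1*105²)) = 1/(-1/87 + (4 - 1*11025)) = 1/(-1/87 + (4 - 11025)) = 1/(-1/87 - 11021) = 1/(-958828/87) = -87/958828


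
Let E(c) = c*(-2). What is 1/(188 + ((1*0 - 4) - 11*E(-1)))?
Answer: 1/162 ≈ 0.0061728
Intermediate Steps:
E(c) = -2*c
1/(188 + ((1*0 - 4) - 11*E(-1))) = 1/(188 + ((1*0 - 4) - (-22)*(-1))) = 1/(188 + ((0 - 4) - 11*2)) = 1/(188 + (-4 - 22)) = 1/(188 - 26) = 1/162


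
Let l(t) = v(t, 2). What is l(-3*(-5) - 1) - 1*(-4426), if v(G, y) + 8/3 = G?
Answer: 13312/3 ≈ 4437.3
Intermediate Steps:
v(G, y) = -8/3 + G
l(t) = -8/3 + t
l(-3*(-5) - 1) - 1*(-4426) = (-8/3 + (-3*(-5) - 1)) - 1*(-4426) = (-8/3 + (15 - 1)) + 4426 = (-8/3 + 14) + 4426 = 34/3 + 4426 = 13312/3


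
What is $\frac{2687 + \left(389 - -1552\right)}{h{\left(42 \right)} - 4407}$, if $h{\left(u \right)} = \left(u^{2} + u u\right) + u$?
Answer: $- \frac{4628}{837} \approx -5.5293$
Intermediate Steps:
$h{\left(u \right)} = u + 2 u^{2}$ ($h{\left(u \right)} = \left(u^{2} + u^{2}\right) + u = 2 u^{2} + u = u + 2 u^{2}$)
$\frac{2687 + \left(389 - -1552\right)}{h{\left(42 \right)} - 4407} = \frac{2687 + \left(389 - -1552\right)}{42 \left(1 + 2 \cdot 42\right) - 4407} = \frac{2687 + \left(389 + 1552\right)}{42 \left(1 + 84\right) - 4407} = \frac{2687 + 1941}{42 \cdot 85 - 4407} = \frac{4628}{3570 - 4407} = \frac{4628}{-837} = 4628 \left(- \frac{1}{837}\right) = - \frac{4628}{837}$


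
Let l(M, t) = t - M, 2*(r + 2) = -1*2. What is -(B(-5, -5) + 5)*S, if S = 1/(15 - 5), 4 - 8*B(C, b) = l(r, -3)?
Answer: -11/20 ≈ -0.55000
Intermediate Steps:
r = -3 (r = -2 + (-1*2)/2 = -2 + (1/2)*(-2) = -2 - 1 = -3)
B(C, b) = 1/2 (B(C, b) = 1/2 - (-3 - 1*(-3))/8 = 1/2 - (-3 + 3)/8 = 1/2 - 1/8*0 = 1/2 + 0 = 1/2)
S = 1/10 ≈ 0.10000
-(B(-5, -5) + 5)*S = -(1/2 + 5)/10 = -11/(2*10) = -1*11/20 = -11/20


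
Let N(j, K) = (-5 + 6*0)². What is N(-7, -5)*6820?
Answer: 170500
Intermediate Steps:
N(j, K) = 25 (N(j, K) = (-5 + 0)² = (-5)² = 25)
N(-7, -5)*6820 = 25*6820 = 170500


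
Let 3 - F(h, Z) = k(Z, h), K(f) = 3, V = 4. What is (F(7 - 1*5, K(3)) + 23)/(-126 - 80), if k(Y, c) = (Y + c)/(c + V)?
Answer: -151/1236 ≈ -0.12217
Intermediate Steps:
k(Y, c) = (Y + c)/(4 + c) (k(Y, c) = (Y + c)/(c + 4) = (Y + c)/(4 + c))
F(h, Z) = 3 - (Z + h)/(4 + h)
(F(7 - 1*5, K(3)) + 23)/(-126 - 80) = ((12 - 1*3 + 2*(7 - 1*5))/(4 + (7 - 1*5)) + 23)/(-126 - 80) = ((12 - 3 + 2*(7 - 5))/(4 + (7 - 5)) + 23)/(-206) = ((12 - 3 + 2*2)/(4 + 2) + 23)*(-1/206) = ((12 - 3 + 4)/6 + 23)*(-1/206) = ((1/6)*13 + 23)*(-1/206) = (13/6 + 23)*(-1/206) = (151/6)*(-1/206) = -151/1236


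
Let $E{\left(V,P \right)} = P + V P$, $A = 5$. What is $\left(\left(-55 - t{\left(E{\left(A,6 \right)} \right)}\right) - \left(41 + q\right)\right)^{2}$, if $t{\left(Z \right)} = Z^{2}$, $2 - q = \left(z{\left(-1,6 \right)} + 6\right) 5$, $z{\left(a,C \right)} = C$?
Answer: $1779556$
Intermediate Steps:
$q = -58$ ($q = 2 - \left(6 + 6\right) 5 = 2 - 12 \cdot 5 = 2 - 60 = -58$)
$E{\left(V,P \right)} = P + P V$
$\left(\left(-55 - t{\left(E{\left(A,6 \right)} \right)}\right) - \left(41 + q\right)\right)^{2} = \left(\left(-55 - \left(6 \left(1 + 5\right)\right)^{2}\right) - -17\right)^{2} = \left(\left(-55 - \left(6 \cdot 6\right)^{2}\right) + \left(-41 + 58\right)\right)^{2} = \left(\left(-55 - 36^{2}\right) + 17\right)^{2} = \left(\left(-55 - 1296\right) + 17\right)^{2} = \left(-1351 + 17\right)^{2} = \left(-1334\right)^{2} = 1779556$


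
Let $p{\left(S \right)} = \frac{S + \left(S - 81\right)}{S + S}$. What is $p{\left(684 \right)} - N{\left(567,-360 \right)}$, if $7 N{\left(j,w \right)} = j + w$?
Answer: $- \frac{30463}{1064} \approx -28.631$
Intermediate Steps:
$N{\left(j,w \right)} = \frac{j}{7} + \frac{w}{7}$ ($N{\left(j,w \right)} = \frac{j + w}{7} = \frac{j}{7} + \frac{w}{7}$)
$p{\left(S \right)} = \frac{-81 + 2 S}{2 S}$ ($p{\left(S \right)} = \frac{S + \left(S - 81\right)}{2 S} = \left(S + \left(-81 + S\right)\right) \frac{1}{2 S} = \left(-81 + 2 S\right) \frac{1}{2 S} = \frac{-81 + 2 S}{2 S}$)
$p{\left(684 \right)} - N{\left(567,-360 \right)} = \frac{- \frac{81}{2} + 684}{684} - \left(\frac{1}{7} \cdot 567 + \frac{1}{7} \left(-360\right)\right) = \frac{1}{684} \cdot \frac{1287}{2} - \left(81 - \frac{360}{7}\right) = \frac{143}{152} - \frac{207}{7} = - \frac{30463}{1064}$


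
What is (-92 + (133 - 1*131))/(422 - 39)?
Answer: -90/383 ≈ -0.23499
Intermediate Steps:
(-92 + (133 - 1*131))/(422 - 39) = (-92 + (133 - 131))/383 = (-92 + 2)*(1/383) = -90*1/383 = -90/383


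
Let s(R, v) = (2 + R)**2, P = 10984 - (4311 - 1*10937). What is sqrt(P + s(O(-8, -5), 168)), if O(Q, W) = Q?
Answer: sqrt(17646) ≈ 132.84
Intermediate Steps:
P = 17610 (P = 10984 - (4311 - 10937) = 10984 - 1*(-6626) = 10984 + 6626 = 17610)
sqrt(P + s(O(-8, -5), 168)) = sqrt(17610 + (2 - 8)**2) = sqrt(17610 + (-6)**2) = sqrt(17610 + 36) = sqrt(17646)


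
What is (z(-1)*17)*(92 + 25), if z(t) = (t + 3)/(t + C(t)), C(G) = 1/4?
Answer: -5304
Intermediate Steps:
C(G) = 1/4
z(t) = (3 + t)/(1/4 + t) (z(t) = (t + 3)/(t + 1/4) = (3 + t)/(1/4 + t))
(z(-1)*17)*(92 + 25) = ((4*(3 - 1)/(1 + 4*(-1)))*17)*(92 + 25) = ((4*2/(1 - 4))*17)*117 = ((4*2/(-3))*17)*117 = ((4*(-1/3)*2)*17)*117 = -8/3*17*117 = -136/3*117 = -5304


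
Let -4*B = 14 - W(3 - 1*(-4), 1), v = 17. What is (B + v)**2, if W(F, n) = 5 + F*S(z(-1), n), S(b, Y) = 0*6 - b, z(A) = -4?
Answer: 7569/16 ≈ 473.06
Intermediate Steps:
S(b, Y) = -b (S(b, Y) = 0 - b = -b)
W(F, n) = 5 + 4*F (W(F, n) = 5 + F*(-1*(-4)) = 5 + F*4 = 5 + 4*F)
B = 19/4 (B = -(14 - (5 + 4*(3 - 1*(-4))))/4 = -(14 - (5 + 4*(3 + 4)))/4 = -(14 - (5 + 4*7))/4 = -(14 - (5 + 28))/4 = -(14 - 1*33)/4 = -(14 - 33)/4 = -1/4*(-19) = 19/4 ≈ 4.7500)
(B + v)**2 = (19/4 + 17)**2 = (87/4)**2 = 7569/16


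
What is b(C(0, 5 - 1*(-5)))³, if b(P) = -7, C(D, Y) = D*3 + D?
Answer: -343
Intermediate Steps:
C(D, Y) = 4*D (C(D, Y) = 3*D + D = 4*D)
b(C(0, 5 - 1*(-5)))³ = (-7)³ = -343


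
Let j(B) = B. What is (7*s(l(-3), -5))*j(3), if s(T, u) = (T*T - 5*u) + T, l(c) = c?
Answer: 651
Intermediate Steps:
s(T, u) = T + T² - 5*u (s(T, u) = (T² - 5*u) + T = T + T² - 5*u)
(7*s(l(-3), -5))*j(3) = (7*(-3 + (-3)² - 5*(-5)))*3 = (7*(-3 + 9 + 25))*3 = (7*31)*3 = 217*3 = 651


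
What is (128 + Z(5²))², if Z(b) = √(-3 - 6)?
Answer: 16375 + 768*I ≈ 16375.0 + 768.0*I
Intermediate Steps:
Z(b) = 3*I (Z(b) = √(-9) = 3*I)
(128 + Z(5²))² = (128 + 3*I)²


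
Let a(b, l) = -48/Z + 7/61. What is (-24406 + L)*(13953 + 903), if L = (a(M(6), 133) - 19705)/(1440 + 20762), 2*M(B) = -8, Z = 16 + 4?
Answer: -1227654710309496/3385805 ≈ -3.6259e+8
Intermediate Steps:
Z = 20
M(B) = -4 (M(B) = (½)*(-8) = -4)
a(b, l) = -697/305 (a(b, l) = -48/20 + 7/61 = -48*1/20 + 7*(1/61) = -12/5 + 7/61 = -697/305)
L = -3005361/3385805 (L = (-697/305 - 19705)/(1440 + 20762) = -6010722/305/22202 = -6010722/305*1/22202 = -3005361/3385805 ≈ -0.88764)
(-24406 + L)*(13953 + 903) = (-24406 - 3005361/3385805)*(13953 + 903) = -82636962191/3385805*14856 = -1227654710309496/3385805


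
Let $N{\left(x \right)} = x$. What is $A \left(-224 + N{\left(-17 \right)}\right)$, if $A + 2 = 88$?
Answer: $-20726$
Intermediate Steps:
$A = 86$ ($A = -2 + 88 = 86$)
$A \left(-224 + N{\left(-17 \right)}\right) = 86 \left(-224 - 17\right) = 86 \left(-241\right) = -20726$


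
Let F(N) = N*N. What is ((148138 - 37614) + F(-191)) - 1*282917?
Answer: -135912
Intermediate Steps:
F(N) = N²
((148138 - 37614) + F(-191)) - 1*282917 = ((148138 - 37614) + (-191)²) - 1*282917 = (110524 + 36481) - 282917 = 147005 - 282917 = -135912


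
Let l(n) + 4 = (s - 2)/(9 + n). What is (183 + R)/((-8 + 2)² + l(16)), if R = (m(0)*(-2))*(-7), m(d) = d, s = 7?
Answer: 915/161 ≈ 5.6832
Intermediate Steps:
l(n) = -4 + 5/(9 + n) (l(n) = -4 + (7 - 2)/(9 + n) = -4 + 5/(9 + n))
R = 0 (R = (0*(-2))*(-7) = 0*(-7) = 0)
(183 + R)/((-8 + 2)² + l(16)) = (183 + 0)/((-8 + 2)² + (-31 - 4*16)/(9 + 16)) = 183/((-6)² + (-31 - 64)/25) = 183/(36 + (1/25)*(-95)) = 183/(36 - 19/5) = 183/(161/5) = 183*(5/161) = 915/161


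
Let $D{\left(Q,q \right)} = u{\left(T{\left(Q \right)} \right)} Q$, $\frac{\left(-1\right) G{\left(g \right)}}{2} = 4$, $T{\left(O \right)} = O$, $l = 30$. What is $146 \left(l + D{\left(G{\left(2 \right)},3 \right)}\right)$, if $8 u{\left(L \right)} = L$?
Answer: $5548$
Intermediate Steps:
$G{\left(g \right)} = -8$ ($G{\left(g \right)} = \left(-2\right) 4 = -8$)
$u{\left(L \right)} = \frac{L}{8}$
$D{\left(Q,q \right)} = \frac{Q^{2}}{8}$ ($D{\left(Q,q \right)} = \frac{Q}{8} Q = \frac{Q^{2}}{8}$)
$146 \left(l + D{\left(G{\left(2 \right)},3 \right)}\right) = 146 \left(30 + \frac{\left(-8\right)^{2}}{8}\right) = 146 \left(30 + \frac{1}{8} \cdot 64\right) = 146 \left(30 + 8\right) = 146 \cdot 38 = 5548$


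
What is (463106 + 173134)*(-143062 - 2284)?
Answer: -92474939040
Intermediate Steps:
(463106 + 173134)*(-143062 - 2284) = 636240*(-145346) = -92474939040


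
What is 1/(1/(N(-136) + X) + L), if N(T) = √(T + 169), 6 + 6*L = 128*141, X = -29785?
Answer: 889216189853/2673873053033473 + √33/8021619159100419 ≈ 0.00033256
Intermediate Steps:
L = 3007 (L = -1 + (128*141)/6 = -1 + (⅙)*18048 = -1 + 3008 = 3007)
N(T) = √(169 + T)
1/(1/(N(-136) + X) + L) = 1/(1/(√(169 - 136) - 29785) + 3007) = 1/(1/(√33 - 29785) + 3007) = 1/(1/(-29785 + √33) + 3007) = 1/(3007 + 1/(-29785 + √33))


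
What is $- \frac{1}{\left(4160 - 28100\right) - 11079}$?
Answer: $\frac{1}{35019} \approx 2.8556 \cdot 10^{-5}$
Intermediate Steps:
$- \frac{1}{\left(4160 - 28100\right) - 11079} = - \frac{1}{-23940 - 11079} = - \frac{1}{-35019} = \left(-1\right) \left(- \frac{1}{35019}\right) = \frac{1}{35019}$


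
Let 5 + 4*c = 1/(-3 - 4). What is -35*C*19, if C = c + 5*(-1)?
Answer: 4180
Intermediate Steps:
c = -9/7 (c = -5/4 + 1/(4*(-3 - 4)) = -5/4 + (¼)/(-7) = -5/4 + (¼)*(-⅐) = -5/4 - 1/28 = -9/7 ≈ -1.2857)
C = -44/7 (C = -9/7 + 5*(-1) = -9/7 - 5 = -44/7 ≈ -6.2857)
-35*C*19 = -35*(-44/7)*19 = 220*19 = 4180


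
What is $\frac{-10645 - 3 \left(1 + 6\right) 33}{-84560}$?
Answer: $\frac{5669}{42280} \approx 0.13408$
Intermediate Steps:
$\frac{-10645 - 3 \left(1 + 6\right) 33}{-84560} = \left(-10645 - 3 \cdot 7 \cdot 33\right) \left(- \frac{1}{84560}\right) = \left(-10645 - 21 \cdot 33\right) \left(- \frac{1}{84560}\right) = \left(-10645 - 693\right) \left(- \frac{1}{84560}\right) = \left(-11338\right) \left(- \frac{1}{84560}\right) = \frac{5669}{42280}$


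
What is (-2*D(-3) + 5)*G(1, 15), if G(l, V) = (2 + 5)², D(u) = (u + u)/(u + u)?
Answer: 147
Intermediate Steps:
D(u) = 1 (D(u) = (2*u)/((2*u)) = (2*u)*(1/(2*u)) = 1)
G(l, V) = 49 (G(l, V) = 7² = 49)
(-2*D(-3) + 5)*G(1, 15) = (-2*1 + 5)*49 = (-2 + 5)*49 = 3*49 = 147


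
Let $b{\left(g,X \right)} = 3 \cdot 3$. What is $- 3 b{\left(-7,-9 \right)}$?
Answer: $-27$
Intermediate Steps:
$b{\left(g,X \right)} = 9$
$- 3 b{\left(-7,-9 \right)} = \left(-3\right) 9 = -27$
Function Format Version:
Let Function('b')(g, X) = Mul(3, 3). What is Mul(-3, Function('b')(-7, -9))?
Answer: -27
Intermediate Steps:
Function('b')(g, X) = 9
Mul(-3, Function('b')(-7, -9)) = Mul(-3, 9) = -27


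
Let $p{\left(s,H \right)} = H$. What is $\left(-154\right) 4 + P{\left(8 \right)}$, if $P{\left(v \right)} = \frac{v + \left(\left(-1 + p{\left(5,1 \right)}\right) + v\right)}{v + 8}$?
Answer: $-615$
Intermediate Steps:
$P{\left(v \right)} = \frac{2 v}{8 + v}$ ($P{\left(v \right)} = \frac{v + \left(\left(-1 + 1\right) + v\right)}{v + 8} = \frac{v + \left(0 + v\right)}{8 + v} = \frac{v + v}{8 + v} = \frac{2 v}{8 + v}$)
$\left(-154\right) 4 + P{\left(8 \right)} = \left(-154\right) 4 + 2 \cdot 8 \frac{1}{8 + 8} = -616 + 2 \cdot 8 \cdot \frac{1}{16} = -616 + 1 = -615$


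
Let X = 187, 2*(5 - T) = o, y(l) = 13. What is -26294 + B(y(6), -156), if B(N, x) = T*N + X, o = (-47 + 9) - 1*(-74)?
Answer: -26276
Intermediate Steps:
o = 36 (o = -38 + 74 = 36)
T = -13 (T = 5 - ½*36 = 5 - 18 = -13)
B(N, x) = 187 - 13*N (B(N, x) = -13*N + 187 = 187 - 13*N)
-26294 + B(y(6), -156) = -26294 + (187 - 13*13) = -26294 + (187 - 169) = -26294 + 18 = -26276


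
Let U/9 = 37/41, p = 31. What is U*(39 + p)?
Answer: 23310/41 ≈ 568.54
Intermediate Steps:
U = 333/41 (U = 9*(37/41) = 333/41 ≈ 8.1219)
U*(39 + p) = 333*(39 + 31)/41 = (333/41)*70 = 23310/41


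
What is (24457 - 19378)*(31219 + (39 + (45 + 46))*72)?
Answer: 206100741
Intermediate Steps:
(24457 - 19378)*(31219 + (39 + (45 + 46))*72) = 5079*(31219 + (39 + 91)*72) = 5079*(31219 + 130*72) = 5079*(31219 + 9360) = 5079*40579 = 206100741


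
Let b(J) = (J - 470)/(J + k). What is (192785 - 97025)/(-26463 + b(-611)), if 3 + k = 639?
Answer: -149625/41416 ≈ -3.6127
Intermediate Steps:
k = 636 (k = -3 + 639 = 636)
b(J) = (-470 + J)/(636 + J) (b(J) = (J - 470)/(J + 636) = (-470 + J)/(636 + J))
(192785 - 97025)/(-26463 + b(-611)) = (192785 - 97025)/(-26463 + (-470 - 611)/(636 - 611)) = 95760/(-26463 - 1081/25) = 95760/(-662656/25) = 95760*(-25/662656) = -149625/41416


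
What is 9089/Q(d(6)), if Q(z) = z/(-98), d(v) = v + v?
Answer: -445361/6 ≈ -74227.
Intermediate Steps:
d(v) = 2*v
Q(z) = -z/98 (Q(z) = z*(-1/98) = -z/98)
9089/Q(d(6)) = 9089/((-6/49)) = 9089/((-1/98*12)) = 9089/(-6/49) = 9089*(-49/6) = -445361/6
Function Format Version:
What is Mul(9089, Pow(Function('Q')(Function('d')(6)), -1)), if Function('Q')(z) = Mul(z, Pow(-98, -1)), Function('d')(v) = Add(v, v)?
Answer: Rational(-445361, 6) ≈ -74227.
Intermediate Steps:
Function('d')(v) = Mul(2, v)
Function('Q')(z) = Mul(Rational(-1, 98), z) (Function('Q')(z) = Mul(z, Rational(-1, 98)) = Mul(Rational(-1, 98), z))
Mul(9089, Pow(Function('Q')(Function('d')(6)), -1)) = Mul(9089, Pow(Mul(Rational(-1, 98), Mul(2, 6)), -1)) = Mul(9089, Pow(Mul(Rational(-1, 98), 12), -1)) = Mul(9089, Pow(Rational(-6, 49), -1)) = Mul(9089, Rational(-49, 6)) = Rational(-445361, 6)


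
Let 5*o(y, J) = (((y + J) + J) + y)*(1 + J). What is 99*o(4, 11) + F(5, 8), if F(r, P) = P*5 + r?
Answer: 7173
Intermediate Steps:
o(y, J) = (1 + J)*(2*J + 2*y)/5 (o(y, J) = ((((y + J) + J) + y)*(1 + J))/5 = ((((J + y) + J) + y)*(1 + J))/5 = (((y + 2*J) + y)*(1 + J))/5 = ((2*J + 2*y)*(1 + J))/5 = ((1 + J)*(2*J + 2*y))/5 = (1 + J)*(2*J + 2*y)/5)
F(r, P) = r + 5*P (F(r, P) = 5*P + r = r + 5*P)
99*o(4, 11) + F(5, 8) = 99*((2/5)*11 + (2/5)*4 + (2/5)*11**2 + (2/5)*11*4) + (5 + 5*8) = 99*(22/5 + 8/5 + (2/5)*121 + 88/5) + (5 + 40) = 99*(22/5 + 8/5 + 242/5 + 88/5) + 45 = 99*72 + 45 = 7128 + 45 = 7173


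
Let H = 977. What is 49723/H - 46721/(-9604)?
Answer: 523186109/9383108 ≈ 55.758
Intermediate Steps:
49723/H - 46721/(-9604) = 49723/977 - 46721/(-9604) = 49723*(1/977) - 46721*(-1/9604) = 49723/977 + 46721/9604 = 523186109/9383108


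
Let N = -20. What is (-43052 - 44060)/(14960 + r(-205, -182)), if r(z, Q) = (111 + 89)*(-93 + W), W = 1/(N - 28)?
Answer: 522672/21865 ≈ 23.905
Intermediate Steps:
W = -1/48 (W = 1/(-20 - 28) = 1/(-48) = -1/48 ≈ -0.020833)
r(z, Q) = -111625/6 (r(z, Q) = (111 + 89)*(-93 - 1/48) = 200*(-4465/48) = -111625/6)
(-43052 - 44060)/(14960 + r(-205, -182)) = (-43052 - 44060)/(14960 - 111625/6) = -87112/(-21865/6) = -87112*(-6/21865) = 522672/21865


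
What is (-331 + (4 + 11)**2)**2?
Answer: 11236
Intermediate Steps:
(-331 + (4 + 11)**2)**2 = (-331 + 15**2)**2 = (-331 + 225)**2 = (-106)**2 = 11236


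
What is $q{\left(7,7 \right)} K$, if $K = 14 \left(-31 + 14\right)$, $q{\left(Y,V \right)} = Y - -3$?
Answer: $-2380$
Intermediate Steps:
$q{\left(Y,V \right)} = 3 + Y$ ($q{\left(Y,V \right)} = Y + 3 = 3 + Y$)
$K = -238$ ($K = 14 \left(-17\right) = -238$)
$q{\left(7,7 \right)} K = \left(3 + 7\right) \left(-238\right) = 10 \left(-238\right) = -2380$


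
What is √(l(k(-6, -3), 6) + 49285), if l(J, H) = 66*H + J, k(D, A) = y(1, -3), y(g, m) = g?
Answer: √49682 ≈ 222.89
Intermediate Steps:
k(D, A) = 1
l(J, H) = J + 66*H
√(l(k(-6, -3), 6) + 49285) = √((1 + 66*6) + 49285) = √((1 + 396) + 49285) = √(397 + 49285) = √49682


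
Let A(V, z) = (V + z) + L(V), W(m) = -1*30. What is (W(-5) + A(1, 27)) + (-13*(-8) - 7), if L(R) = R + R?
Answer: 97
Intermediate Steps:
L(R) = 2*R
W(m) = -30
A(V, z) = z + 3*V (A(V, z) = (V + z) + 2*V = z + 3*V)
(W(-5) + A(1, 27)) + (-13*(-8) - 7) = (-30 + (27 + 3*1)) + (-13*(-8) - 7) = (-30 + (27 + 3)) + (104 - 7) = (-30 + 30) + 97 = 0 + 97 = 97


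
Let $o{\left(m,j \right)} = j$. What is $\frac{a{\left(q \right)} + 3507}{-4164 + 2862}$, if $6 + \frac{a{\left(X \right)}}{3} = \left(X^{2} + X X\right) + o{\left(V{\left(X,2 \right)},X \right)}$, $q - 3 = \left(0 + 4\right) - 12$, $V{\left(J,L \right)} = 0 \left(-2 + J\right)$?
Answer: $- \frac{604}{217} \approx -2.7834$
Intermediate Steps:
$V{\left(J,L \right)} = 0$
$q = -5$ ($q = 3 + \left(\left(0 + 4\right) - 12\right) = 3 + \left(4 - 12\right) = 3 - 8 = -5$)
$a{\left(X \right)} = -18 + 3 X + 6 X^{2}$ ($a{\left(X \right)} = -18 + 3 \left(\left(X^{2} + X X\right) + X\right) = -18 + 3 \left(\left(X^{2} + X^{2}\right) + X\right) = -18 + 3 \left(2 X^{2} + X\right) = -18 + 3 \left(X + 2 X^{2}\right) = -18 + \left(3 X + 6 X^{2}\right) = -18 + 3 X + 6 X^{2}$)
$\frac{a{\left(q \right)} + 3507}{-4164 + 2862} = \frac{\left(-18 + 3 \left(-5\right) + 6 \left(-5\right)^{2}\right) + 3507}{-4164 + 2862} = \frac{\left(-18 - 15 + 6 \cdot 25\right) + 3507}{-1302} = \left(\left(-18 - 15 + 150\right) + 3507\right) \left(- \frac{1}{1302}\right) = \left(117 + 3507\right) \left(- \frac{1}{1302}\right) = 3624 \left(- \frac{1}{1302}\right) = - \frac{604}{217}$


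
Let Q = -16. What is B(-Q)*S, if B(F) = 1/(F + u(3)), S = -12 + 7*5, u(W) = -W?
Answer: 23/13 ≈ 1.7692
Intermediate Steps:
S = 23 (S = -12 + 35 = 23)
B(F) = 1/(-3 + F) (B(F) = 1/(F - 1*3) = 1/(F - 3) = 1/(-3 + F))
B(-Q)*S = 23/(-3 - 1*(-16)) = 23/(-3 + 16) = 23/13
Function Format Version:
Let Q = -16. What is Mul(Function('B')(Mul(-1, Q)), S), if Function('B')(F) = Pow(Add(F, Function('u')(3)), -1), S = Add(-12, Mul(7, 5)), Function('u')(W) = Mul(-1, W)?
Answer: Rational(23, 13) ≈ 1.7692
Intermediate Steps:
S = 23 (S = Add(-12, 35) = 23)
Function('B')(F) = Pow(Add(-3, F), -1) (Function('B')(F) = Pow(Add(F, Mul(-1, 3)), -1) = Pow(Add(F, -3), -1) = Pow(Add(-3, F), -1))
Mul(Function('B')(Mul(-1, Q)), S) = Mul(Pow(Add(-3, Mul(-1, -16)), -1), 23) = Mul(Pow(Add(-3, 16), -1), 23) = Mul(Pow(13, -1), 23) = Mul(Rational(1, 13), 23) = Rational(23, 13)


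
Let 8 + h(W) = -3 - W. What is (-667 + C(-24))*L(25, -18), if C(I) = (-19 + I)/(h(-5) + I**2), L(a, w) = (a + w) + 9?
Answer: -3041864/285 ≈ -10673.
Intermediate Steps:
h(W) = -11 - W (h(W) = -8 + (-3 - W) = -11 - W)
L(a, w) = 9 + a + w
C(I) = (-19 + I)/(-6 + I**2) (C(I) = (-19 + I)/((-11 - 1*(-5)) + I**2) = (-19 + I)/((-11 + 5) + I**2) = (-19 + I)/(-6 + I**2))
(-667 + C(-24))*L(25, -18) = (-667 + (-19 - 24)/(-6 + (-24)**2))*(9 + 25 - 18) = (-667 - 43/(-6 + 576))*16 = (-667 - 43/570)*16 = -380233/570*16 = -3041864/285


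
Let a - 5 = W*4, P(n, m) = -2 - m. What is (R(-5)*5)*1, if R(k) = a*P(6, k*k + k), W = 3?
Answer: -1870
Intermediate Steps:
a = 17 (a = 5 + 3*4 = 5 + 12 = 17)
R(k) = -34 - 17*k - 17*k² (R(k) = 17*(-2 - (k*k + k)) = 17*(-2 - (k² + k)) = 17*(-2 - (k + k²)) = 17*(-2 + (-k - k²)) = 17*(-2 - k - k²) = -34 - 17*k - 17*k²)
(R(-5)*5)*1 = ((-34 - 17*(-5)*(1 - 5))*5)*1 = ((-34 - 17*(-5)*(-4))*5)*1 = ((-34 - 340)*5)*1 = -374*5*1 = -1870*1 = -1870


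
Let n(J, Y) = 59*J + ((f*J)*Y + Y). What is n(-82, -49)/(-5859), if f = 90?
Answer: -39637/651 ≈ -60.886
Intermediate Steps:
n(J, Y) = Y + 59*J + 90*J*Y (n(J, Y) = 59*J + ((90*J)*Y + Y) = 59*J + (90*J*Y + Y) = 59*J + (Y + 90*J*Y) = Y + 59*J + 90*J*Y)
n(-82, -49)/(-5859) = (-49 + 59*(-82) + 90*(-82)*(-49))/(-5859) = (-49 - 4838 + 361620)*(-1/5859) = 356733*(-1/5859) = -39637/651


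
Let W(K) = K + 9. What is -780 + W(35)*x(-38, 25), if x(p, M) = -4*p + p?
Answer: 4236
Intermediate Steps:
W(K) = 9 + K
x(p, M) = -3*p
-780 + W(35)*x(-38, 25) = -780 + (9 + 35)*(-3*(-38)) = -780 + 44*114 = -780 + 5016 = 4236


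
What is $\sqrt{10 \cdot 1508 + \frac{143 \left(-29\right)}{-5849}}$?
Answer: $\frac{\sqrt{515923134883}}{5849} \approx 122.8$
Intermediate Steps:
$\sqrt{10 \cdot 1508 + \frac{143 \left(-29\right)}{-5849}} = \sqrt{15080 - - \frac{4147}{5849}} = \sqrt{15080 + \frac{4147}{5849}} = \sqrt{\frac{88207067}{5849}} = \frac{\sqrt{515923134883}}{5849}$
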